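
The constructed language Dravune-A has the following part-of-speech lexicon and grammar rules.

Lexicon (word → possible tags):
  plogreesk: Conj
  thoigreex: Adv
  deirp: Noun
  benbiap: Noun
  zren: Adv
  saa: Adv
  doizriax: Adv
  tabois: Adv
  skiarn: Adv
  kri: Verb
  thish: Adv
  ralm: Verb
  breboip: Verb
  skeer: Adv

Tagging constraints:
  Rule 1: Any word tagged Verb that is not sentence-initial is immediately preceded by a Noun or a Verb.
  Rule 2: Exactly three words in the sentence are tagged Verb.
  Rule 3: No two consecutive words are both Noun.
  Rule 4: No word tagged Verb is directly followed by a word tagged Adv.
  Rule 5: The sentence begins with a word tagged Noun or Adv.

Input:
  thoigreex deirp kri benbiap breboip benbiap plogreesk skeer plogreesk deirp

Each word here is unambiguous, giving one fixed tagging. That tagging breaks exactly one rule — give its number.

2

Fixed tagging: Adv Noun Verb Noun Verb Noun Conj Adv Conj Noun.
Applying the rules: R1 holds, R2 violated, R3 holds, R4 holds, R5 holds.
Only rule 2 fails.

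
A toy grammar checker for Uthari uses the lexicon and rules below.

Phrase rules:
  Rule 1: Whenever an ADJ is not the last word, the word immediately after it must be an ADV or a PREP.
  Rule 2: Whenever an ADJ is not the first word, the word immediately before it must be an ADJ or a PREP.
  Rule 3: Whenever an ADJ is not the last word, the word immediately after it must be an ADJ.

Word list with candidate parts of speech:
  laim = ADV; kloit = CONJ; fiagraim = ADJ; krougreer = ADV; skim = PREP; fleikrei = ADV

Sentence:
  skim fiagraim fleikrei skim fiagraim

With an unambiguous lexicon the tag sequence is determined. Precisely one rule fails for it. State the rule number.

Fixed tagging: PREP ADJ ADV PREP ADJ.
Applying the rules: R1 holds, R2 holds, R3 violated.
Only rule 3 fails.

3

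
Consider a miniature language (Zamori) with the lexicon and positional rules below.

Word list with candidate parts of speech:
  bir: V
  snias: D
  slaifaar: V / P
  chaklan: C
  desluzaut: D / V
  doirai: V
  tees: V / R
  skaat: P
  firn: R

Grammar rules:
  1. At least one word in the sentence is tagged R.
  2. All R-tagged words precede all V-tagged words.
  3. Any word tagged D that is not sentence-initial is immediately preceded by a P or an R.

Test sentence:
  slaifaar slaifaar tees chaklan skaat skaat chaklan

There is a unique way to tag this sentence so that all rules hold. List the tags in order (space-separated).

Candidates per position — 1:slaifaar {V,P}; 2:slaifaar {V,P}; 3:tees {V,R}; 4:chaklan {C}; 5:skaat {P}; 6:skaat {P}; 7:chaklan {C}.
Position 3: V is ruled out by rule 1; that leaves R.
Position 1: V is ruled out by rule 2; that leaves P.
Position 2: V is ruled out by rule 2; that leaves P.
The unique satisfying tagging is: P P R C P P C.
Checking: rule 1 ok; rule 2 ok; rule 3 ok.

P P R C P P C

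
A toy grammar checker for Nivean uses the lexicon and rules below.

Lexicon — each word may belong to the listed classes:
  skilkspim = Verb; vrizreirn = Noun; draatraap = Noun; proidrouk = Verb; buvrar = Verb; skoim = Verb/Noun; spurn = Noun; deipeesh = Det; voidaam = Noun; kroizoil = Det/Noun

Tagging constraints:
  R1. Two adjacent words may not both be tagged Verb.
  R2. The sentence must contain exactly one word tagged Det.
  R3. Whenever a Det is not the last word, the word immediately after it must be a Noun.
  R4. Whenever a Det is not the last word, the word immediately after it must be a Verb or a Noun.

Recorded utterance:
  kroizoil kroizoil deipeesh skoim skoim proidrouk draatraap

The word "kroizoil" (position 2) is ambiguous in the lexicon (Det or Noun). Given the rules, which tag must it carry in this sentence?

Candidates per position — 1:kroizoil {Det,Noun}; 2:kroizoil {Det,Noun}; 3:deipeesh {Det}; 4:skoim {Verb,Noun}; 5:skoim {Verb,Noun}; 6:proidrouk {Verb}; 7:draatraap {Noun}.
At position 1, choosing Det makes rule 2 impossible to satisfy; hence Noun.
At position 2, choosing Det makes rule 2 impossible to satisfy; hence Noun.
At position 4, choosing Verb makes rule 3 impossible to satisfy; hence Noun.
At position 5, choosing Verb makes rule 1 impossible to satisfy; hence Noun.
So the tagging must be: Noun Noun Det Noun Noun Verb Noun.
Checking: rule 1 holds; rule 2 holds; rule 3 holds; rule 4 holds.

Noun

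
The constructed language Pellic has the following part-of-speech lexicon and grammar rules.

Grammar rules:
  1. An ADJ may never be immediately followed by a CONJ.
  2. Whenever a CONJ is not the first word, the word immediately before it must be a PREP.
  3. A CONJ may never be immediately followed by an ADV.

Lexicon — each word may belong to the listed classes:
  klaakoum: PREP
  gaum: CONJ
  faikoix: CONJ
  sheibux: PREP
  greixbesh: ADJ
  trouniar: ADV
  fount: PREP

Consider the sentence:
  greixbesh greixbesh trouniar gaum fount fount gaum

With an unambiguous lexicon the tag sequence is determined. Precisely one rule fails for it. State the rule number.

Fixed tagging: ADJ ADJ ADV CONJ PREP PREP CONJ.
Checking each rule: R1 holds, R2 violated, R3 holds.
Only rule 2 fails.

2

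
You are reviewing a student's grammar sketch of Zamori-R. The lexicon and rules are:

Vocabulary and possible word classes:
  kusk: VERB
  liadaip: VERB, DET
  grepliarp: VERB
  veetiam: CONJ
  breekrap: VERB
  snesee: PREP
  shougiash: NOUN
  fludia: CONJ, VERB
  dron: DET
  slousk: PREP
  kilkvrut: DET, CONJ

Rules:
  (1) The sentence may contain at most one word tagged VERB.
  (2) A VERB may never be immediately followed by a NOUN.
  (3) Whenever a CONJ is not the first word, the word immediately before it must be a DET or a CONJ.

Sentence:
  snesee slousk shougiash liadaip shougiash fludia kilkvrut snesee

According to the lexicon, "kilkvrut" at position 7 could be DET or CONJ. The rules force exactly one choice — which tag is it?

DET

Candidates per position — 1:snesee {PREP}; 2:slousk {PREP}; 3:shougiash {NOUN}; 4:liadaip {VERB,DET}; 5:shougiash {NOUN}; 6:fludia {CONJ,VERB}; 7:kilkvrut {DET,CONJ}; 8:snesee {PREP}.
Position 4: VERB is ruled out by rule 2; that leaves DET.
Position 6: CONJ is ruled out by rule 3; that leaves VERB.
Position 7: CONJ is ruled out by rule 3; that leaves DET.
That leaves exactly one tagging: PREP PREP NOUN DET NOUN VERB DET PREP.
Verifying each rule — rule 1 ✓; rule 2 ✓; rule 3 ✓.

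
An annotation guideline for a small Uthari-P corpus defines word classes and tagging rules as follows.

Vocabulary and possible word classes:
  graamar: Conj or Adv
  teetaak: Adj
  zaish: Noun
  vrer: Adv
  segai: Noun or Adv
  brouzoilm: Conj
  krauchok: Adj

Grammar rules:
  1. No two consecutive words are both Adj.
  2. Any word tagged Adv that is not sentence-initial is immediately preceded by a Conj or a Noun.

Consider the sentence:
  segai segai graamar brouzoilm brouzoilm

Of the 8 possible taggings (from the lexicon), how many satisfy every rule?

5

Candidates per position — 1:segai {Noun,Adv}; 2:segai {Noun,Adv}; 3:graamar {Conj,Adv}; 4:brouzoilm {Conj}; 5:brouzoilm {Conj}.
There are 8 candidate sequences in total.
The sequences that satisfy every rule: Noun Noun Conj Conj Conj; Noun Noun Adv Conj Conj; Noun Adv Conj Conj Conj; Adv Noun Conj Conj Conj; Adv Noun Adv Conj Conj.
Count = 5.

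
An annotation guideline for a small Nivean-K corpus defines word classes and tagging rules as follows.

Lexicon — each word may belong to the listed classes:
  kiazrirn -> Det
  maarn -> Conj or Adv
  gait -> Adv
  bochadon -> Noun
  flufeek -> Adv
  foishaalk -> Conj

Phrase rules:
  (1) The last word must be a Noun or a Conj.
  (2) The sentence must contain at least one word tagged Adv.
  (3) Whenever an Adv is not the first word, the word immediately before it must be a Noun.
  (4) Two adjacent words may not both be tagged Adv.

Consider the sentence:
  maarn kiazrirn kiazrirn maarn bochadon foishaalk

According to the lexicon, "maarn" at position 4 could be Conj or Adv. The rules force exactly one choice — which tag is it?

Conj

Candidates per position — 1:maarn {Conj,Adv}; 2:kiazrirn {Det}; 3:kiazrirn {Det}; 4:maarn {Conj,Adv}; 5:bochadon {Noun}; 6:foishaalk {Conj}.
Position 4: tagging it Adv would leave rule 3 unsatisfiable, so it must be Conj.
Position 1: tagging it Conj would leave rule 2 unsatisfiable, so it must be Adv.
So the tagging must be: Adv Det Det Conj Noun Conj.
Verifying each rule — rule 1 satisfied; rule 2 satisfied; rule 3 satisfied; rule 4 satisfied.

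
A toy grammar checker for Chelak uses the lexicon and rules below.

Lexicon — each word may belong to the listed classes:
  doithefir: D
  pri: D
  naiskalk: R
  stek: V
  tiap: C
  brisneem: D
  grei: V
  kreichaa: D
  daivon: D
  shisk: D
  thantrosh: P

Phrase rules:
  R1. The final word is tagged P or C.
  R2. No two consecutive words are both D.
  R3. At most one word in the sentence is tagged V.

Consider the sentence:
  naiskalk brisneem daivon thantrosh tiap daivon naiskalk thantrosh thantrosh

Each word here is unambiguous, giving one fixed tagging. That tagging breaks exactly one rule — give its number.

2

Fixed tagging: R D D P C D R P P.
Rule check: R1 holds, R2 violated, R3 holds.
Only rule 2 fails.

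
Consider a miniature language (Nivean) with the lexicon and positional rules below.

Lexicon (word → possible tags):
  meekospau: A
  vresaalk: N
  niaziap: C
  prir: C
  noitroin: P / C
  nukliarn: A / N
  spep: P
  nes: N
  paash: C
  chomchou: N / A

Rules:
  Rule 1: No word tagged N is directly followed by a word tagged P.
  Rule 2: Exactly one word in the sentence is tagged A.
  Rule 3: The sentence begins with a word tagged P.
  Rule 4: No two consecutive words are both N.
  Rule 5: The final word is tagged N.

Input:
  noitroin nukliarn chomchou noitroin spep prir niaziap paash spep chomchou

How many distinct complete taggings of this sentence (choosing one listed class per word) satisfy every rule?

3

Candidates per position — 1:noitroin {P,C}; 2:nukliarn {A,N}; 3:chomchou {N,A}; 4:noitroin {P,C}; 5:spep {P}; 6:prir {C}; 7:niaziap {C}; 8:paash {C}; 9:spep {P}; 10:chomchou {N,A}.
There are 32 candidate sequences in total.
The sequences that satisfy every rule: P A N C P C C C P N; P N A P P C C C P N; P N A C P C C C P N.
Count = 3.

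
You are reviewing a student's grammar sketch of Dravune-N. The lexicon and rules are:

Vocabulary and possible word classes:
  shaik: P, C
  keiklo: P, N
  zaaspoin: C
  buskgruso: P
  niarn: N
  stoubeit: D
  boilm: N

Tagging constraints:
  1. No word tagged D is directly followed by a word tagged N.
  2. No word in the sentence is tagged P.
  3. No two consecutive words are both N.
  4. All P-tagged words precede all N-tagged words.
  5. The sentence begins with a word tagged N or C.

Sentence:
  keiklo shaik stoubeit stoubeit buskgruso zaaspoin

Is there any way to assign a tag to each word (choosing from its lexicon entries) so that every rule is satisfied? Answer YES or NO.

NO

Candidates per position — 1:keiklo {P,N}; 2:shaik {P,C}; 3:stoubeit {D}; 4:stoubeit {D}; 5:buskgruso {P}; 6:zaaspoin {C}.
Rule 2 cannot be satisfied by any choice of tags from the lexicon.
So there is no consistent tagging.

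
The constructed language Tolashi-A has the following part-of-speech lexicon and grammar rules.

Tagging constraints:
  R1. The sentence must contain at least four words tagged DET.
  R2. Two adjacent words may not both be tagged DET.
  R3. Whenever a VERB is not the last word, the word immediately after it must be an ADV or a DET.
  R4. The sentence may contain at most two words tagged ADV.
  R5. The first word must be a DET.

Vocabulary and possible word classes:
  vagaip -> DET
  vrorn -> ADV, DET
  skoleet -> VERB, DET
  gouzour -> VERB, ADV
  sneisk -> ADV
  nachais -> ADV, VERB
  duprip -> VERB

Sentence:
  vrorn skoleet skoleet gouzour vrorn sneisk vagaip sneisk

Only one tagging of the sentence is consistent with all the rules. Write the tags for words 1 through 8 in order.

Candidates per position — 1:vrorn {ADV,DET}; 2:skoleet {VERB,DET}; 3:skoleet {VERB,DET}; 4:gouzour {VERB,ADV}; 5:vrorn {ADV,DET}; 6:sneisk {ADV}; 7:vagaip {DET}; 8:sneisk {ADV}.
Position 1: tagging it ADV would leave rule 4 unsatisfiable, so it must be DET.
Position 2: tagging it DET would leave rule 2 unsatisfiable, so it must be VERB.
Position 3: tagging it VERB would leave rule 1 unsatisfiable, so it must be DET.
Position 4: tagging it ADV would leave rule 4 unsatisfiable, so it must be VERB.
Position 5: tagging it ADV would leave rule 1 unsatisfiable, so it must be DET.
The unique satisfying tagging is: DET VERB DET VERB DET ADV DET ADV.
Checking: rule 1 holds; rule 2 holds; rule 3 holds; rule 4 holds; rule 5 holds.

DET VERB DET VERB DET ADV DET ADV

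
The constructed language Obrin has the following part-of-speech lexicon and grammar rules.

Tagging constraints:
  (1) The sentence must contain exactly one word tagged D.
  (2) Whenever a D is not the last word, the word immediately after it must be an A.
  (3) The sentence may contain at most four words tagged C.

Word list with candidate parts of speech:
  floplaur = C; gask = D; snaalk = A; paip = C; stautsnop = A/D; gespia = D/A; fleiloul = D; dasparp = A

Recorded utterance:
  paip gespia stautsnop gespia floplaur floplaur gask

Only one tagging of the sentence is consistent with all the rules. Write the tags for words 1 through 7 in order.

Candidates per position — 1:paip {C}; 2:gespia {D,A}; 3:stautsnop {A,D}; 4:gespia {D,A}; 5:floplaur {C}; 6:floplaur {C}; 7:gask {D}.
Position 2: D is ruled out by rule 1; that leaves A.
Position 3: D is ruled out by rule 1; that leaves A.
Position 4: D is ruled out by rule 1; that leaves A.
So the tagging must be: C A A A C C D.
Verifying each rule — rule 1 holds; rule 2 holds; rule 3 holds.

C A A A C C D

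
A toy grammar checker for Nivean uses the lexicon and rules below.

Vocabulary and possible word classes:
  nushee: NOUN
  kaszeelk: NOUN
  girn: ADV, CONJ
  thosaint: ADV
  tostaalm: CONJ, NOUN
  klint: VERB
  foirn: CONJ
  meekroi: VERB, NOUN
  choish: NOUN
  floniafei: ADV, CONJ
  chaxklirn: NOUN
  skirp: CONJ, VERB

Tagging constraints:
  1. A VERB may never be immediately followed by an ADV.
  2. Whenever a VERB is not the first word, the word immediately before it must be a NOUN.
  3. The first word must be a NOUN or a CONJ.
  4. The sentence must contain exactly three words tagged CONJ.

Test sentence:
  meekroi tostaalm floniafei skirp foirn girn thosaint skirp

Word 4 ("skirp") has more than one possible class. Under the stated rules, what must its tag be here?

CONJ

Candidates per position — 1:meekroi {VERB,NOUN}; 2:tostaalm {CONJ,NOUN}; 3:floniafei {ADV,CONJ}; 4:skirp {CONJ,VERB}; 5:foirn {CONJ}; 6:girn {ADV,CONJ}; 7:thosaint {ADV}; 8:skirp {CONJ,VERB}.
If word 1 were VERB, no tagging could satisfy rule 3; so word 1 is NOUN.
If word 4 were VERB, no tagging could satisfy rule 2; so word 4 is CONJ.
If word 8 were VERB, no tagging could satisfy rule 2; so word 8 is CONJ.
If word 2 were CONJ, no tagging could satisfy rule 4; so word 2 is NOUN.
If word 3 were CONJ, no tagging could satisfy rule 4; so word 3 is ADV.
If word 6 were CONJ, no tagging could satisfy rule 4; so word 6 is ADV.
The unique satisfying tagging is: NOUN NOUN ADV CONJ CONJ ADV ADV CONJ.
Checking: rule 1 ok; rule 2 ok; rule 3 ok; rule 4 ok.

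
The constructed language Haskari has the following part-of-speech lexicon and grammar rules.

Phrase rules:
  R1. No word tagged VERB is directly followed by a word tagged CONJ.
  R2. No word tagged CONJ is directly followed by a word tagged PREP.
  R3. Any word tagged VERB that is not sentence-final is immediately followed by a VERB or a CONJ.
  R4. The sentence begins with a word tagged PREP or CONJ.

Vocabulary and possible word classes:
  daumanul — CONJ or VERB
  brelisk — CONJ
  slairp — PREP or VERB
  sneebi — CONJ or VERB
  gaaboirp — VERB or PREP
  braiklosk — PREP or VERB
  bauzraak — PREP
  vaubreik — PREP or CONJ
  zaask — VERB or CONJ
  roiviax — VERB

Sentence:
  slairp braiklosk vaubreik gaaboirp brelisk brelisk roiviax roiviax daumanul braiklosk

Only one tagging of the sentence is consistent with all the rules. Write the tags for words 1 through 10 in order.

PREP PREP PREP PREP CONJ CONJ VERB VERB VERB VERB

Candidates per position — 1:slairp {PREP,VERB}; 2:braiklosk {PREP,VERB}; 3:vaubreik {PREP,CONJ}; 4:gaaboirp {VERB,PREP}; 5:brelisk {CONJ}; 6:brelisk {CONJ}; 7:roiviax {VERB}; 8:roiviax {VERB}; 9:daumanul {CONJ,VERB}; 10:braiklosk {PREP,VERB}.
If word 1 were VERB, no tagging could satisfy rule 4; so word 1 is PREP.
If word 4 were VERB, no tagging could satisfy rule 1; so word 4 is PREP.
If word 9 were CONJ, no tagging could satisfy rule 1; so word 9 is VERB.
If word 10 were PREP, no tagging could satisfy rule 3; so word 10 is VERB.
If word 3 were CONJ, no tagging could satisfy rule 2; so word 3 is PREP.
If word 2 were VERB, no tagging could satisfy rule 3; so word 2 is PREP.
The unique satisfying tagging is: PREP PREP PREP PREP CONJ CONJ VERB VERB VERB VERB.
Checking: rule 1 satisfied; rule 2 satisfied; rule 3 satisfied; rule 4 satisfied.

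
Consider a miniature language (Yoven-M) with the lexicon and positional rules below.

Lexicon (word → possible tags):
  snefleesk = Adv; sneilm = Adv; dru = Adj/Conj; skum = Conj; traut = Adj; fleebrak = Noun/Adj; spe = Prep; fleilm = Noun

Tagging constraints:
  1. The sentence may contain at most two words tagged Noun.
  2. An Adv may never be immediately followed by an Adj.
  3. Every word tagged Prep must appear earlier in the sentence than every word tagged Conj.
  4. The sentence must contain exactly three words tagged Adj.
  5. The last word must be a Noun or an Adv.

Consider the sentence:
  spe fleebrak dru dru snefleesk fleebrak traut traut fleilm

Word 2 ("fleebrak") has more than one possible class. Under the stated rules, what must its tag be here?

Candidates per position — 1:spe {Prep}; 2:fleebrak {Noun,Adj}; 3:dru {Adj,Conj}; 4:dru {Adj,Conj}; 5:snefleesk {Adv}; 6:fleebrak {Noun,Adj}; 7:traut {Adj}; 8:traut {Adj}; 9:fleilm {Noun}.
Position 6: Adj is ruled out by rule 2; that leaves Noun.
Position 2: Noun is ruled out by rule 1; that leaves Adj.
Position 3: Adj is ruled out by rule 4; that leaves Conj.
Position 4: Adj is ruled out by rule 4; that leaves Conj.
The unique satisfying tagging is: Prep Adj Conj Conj Adv Noun Adj Adj Noun.
Verifying each rule — rule 1 satisfied; rule 2 satisfied; rule 3 satisfied; rule 4 satisfied; rule 5 satisfied.

Adj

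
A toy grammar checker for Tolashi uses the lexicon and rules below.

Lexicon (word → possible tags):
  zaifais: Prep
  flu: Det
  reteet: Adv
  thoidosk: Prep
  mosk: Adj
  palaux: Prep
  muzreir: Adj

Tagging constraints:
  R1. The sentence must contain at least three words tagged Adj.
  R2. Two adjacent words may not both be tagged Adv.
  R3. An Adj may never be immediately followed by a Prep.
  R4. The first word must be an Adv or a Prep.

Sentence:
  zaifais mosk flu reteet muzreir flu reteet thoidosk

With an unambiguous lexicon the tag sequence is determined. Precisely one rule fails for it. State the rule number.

1

Fixed tagging: Prep Adj Det Adv Adj Det Adv Prep.
Checking each rule: R1 fail, R2 pass, R3 pass, R4 pass.
Only rule 1 fails.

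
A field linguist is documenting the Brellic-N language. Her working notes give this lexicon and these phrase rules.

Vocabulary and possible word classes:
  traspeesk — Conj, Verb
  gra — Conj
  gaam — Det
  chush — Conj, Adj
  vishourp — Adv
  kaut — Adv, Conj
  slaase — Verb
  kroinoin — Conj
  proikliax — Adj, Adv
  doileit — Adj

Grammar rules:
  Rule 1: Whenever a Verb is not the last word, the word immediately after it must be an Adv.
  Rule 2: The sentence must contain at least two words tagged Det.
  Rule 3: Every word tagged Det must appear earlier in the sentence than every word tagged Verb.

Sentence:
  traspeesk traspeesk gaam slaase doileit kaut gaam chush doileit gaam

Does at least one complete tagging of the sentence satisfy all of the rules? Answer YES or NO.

Candidates per position — 1:traspeesk {Conj,Verb}; 2:traspeesk {Conj,Verb}; 3:gaam {Det}; 4:slaase {Verb}; 5:doileit {Adj}; 6:kaut {Adv,Conj}; 7:gaam {Det}; 8:chush {Conj,Adj}; 9:doileit {Adj}; 10:gaam {Det}.
Rule 1 cannot be satisfied by any choice of tags from the lexicon.
So there is no consistent tagging.

NO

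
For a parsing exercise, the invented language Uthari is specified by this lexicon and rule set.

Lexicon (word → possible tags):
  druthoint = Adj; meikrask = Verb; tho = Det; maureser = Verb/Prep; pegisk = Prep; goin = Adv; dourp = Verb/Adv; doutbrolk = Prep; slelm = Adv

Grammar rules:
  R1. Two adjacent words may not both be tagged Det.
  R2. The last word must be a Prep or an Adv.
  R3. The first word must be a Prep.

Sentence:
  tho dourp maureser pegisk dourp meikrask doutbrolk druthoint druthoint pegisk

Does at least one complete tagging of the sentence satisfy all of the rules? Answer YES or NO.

Candidates per position — 1:tho {Det}; 2:dourp {Verb,Adv}; 3:maureser {Verb,Prep}; 4:pegisk {Prep}; 5:dourp {Verb,Adv}; 6:meikrask {Verb}; 7:doutbrolk {Prep}; 8:druthoint {Adj}; 9:druthoint {Adj}; 10:pegisk {Prep}.
Rule 3 cannot be satisfied by any choice of tags from the lexicon.
So there is no consistent tagging.

NO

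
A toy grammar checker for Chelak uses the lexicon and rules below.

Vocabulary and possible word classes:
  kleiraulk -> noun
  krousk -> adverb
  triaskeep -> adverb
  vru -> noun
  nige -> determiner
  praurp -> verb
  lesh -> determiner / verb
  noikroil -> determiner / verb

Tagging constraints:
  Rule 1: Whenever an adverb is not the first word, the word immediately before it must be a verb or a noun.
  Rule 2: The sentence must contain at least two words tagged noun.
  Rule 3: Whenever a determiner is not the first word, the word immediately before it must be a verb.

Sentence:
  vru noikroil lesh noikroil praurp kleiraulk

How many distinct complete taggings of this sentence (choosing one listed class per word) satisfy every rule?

Candidates per position — 1:vru {noun}; 2:noikroil {determiner,verb}; 3:lesh {determiner,verb}; 4:noikroil {determiner,verb}; 5:praurp {verb}; 6:kleiraulk {noun}.
There are 8 candidate sequences in total.
The sequences that satisfy every rule: noun verb determiner verb verb noun; noun verb verb determiner verb noun; noun verb verb verb verb noun.
Count = 3.

3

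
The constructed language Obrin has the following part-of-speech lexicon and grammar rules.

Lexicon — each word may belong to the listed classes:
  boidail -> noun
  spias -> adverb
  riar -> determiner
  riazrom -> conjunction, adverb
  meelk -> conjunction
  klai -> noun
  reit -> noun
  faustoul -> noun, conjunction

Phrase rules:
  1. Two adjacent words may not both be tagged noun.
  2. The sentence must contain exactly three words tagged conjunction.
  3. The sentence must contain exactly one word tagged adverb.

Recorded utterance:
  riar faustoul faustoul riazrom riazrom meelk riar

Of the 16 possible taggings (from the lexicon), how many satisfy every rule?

Candidates per position — 1:riar {determiner}; 2:faustoul {noun,conjunction}; 3:faustoul {noun,conjunction}; 4:riazrom {conjunction,adverb}; 5:riazrom {conjunction,adverb}; 6:meelk {conjunction}; 7:riar {determiner}.
There are 16 candidate sequences in total.
The sequences that satisfy every rule: determiner noun conjunction conjunction adverb conjunction determiner; determiner noun conjunction adverb conjunction conjunction determiner; determiner conjunction noun conjunction adverb conjunction determiner; determiner conjunction noun adverb conjunction conjunction determiner.
Count = 4.

4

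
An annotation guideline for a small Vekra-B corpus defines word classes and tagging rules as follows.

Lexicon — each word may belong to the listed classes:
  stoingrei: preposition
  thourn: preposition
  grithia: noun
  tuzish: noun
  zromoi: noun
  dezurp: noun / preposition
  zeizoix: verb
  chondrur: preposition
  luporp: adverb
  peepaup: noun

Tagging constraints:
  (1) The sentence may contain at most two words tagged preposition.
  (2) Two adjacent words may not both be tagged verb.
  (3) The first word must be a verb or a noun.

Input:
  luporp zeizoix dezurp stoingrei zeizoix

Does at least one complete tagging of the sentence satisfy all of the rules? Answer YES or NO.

NO

Candidates per position — 1:luporp {adverb}; 2:zeizoix {verb}; 3:dezurp {noun,preposition}; 4:stoingrei {preposition}; 5:zeizoix {verb}.
Rule 3 cannot be satisfied by any choice of tags from the lexicon.
So there is no consistent tagging.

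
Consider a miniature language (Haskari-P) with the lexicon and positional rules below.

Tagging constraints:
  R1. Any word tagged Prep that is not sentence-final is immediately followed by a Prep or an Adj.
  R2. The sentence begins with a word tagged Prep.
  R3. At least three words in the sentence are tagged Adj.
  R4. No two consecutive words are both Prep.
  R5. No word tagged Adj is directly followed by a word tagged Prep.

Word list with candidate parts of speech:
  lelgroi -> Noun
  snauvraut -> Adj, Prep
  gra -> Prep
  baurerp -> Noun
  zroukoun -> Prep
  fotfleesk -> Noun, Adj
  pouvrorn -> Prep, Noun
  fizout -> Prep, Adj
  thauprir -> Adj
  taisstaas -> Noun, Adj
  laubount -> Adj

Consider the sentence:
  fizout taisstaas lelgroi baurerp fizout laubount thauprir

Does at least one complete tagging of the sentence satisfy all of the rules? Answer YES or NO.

Candidates per position — 1:fizout {Prep,Adj}; 2:taisstaas {Noun,Adj}; 3:lelgroi {Noun}; 4:baurerp {Noun}; 5:fizout {Prep,Adj}; 6:laubount {Adj}; 7:thauprir {Adj}.
One satisfying assignment: Prep Adj Noun Noun Adj Adj Adj.
Verifying each rule — rule 1 satisfied; rule 2 satisfied; rule 3 satisfied; rule 4 satisfied; rule 5 satisfied.

YES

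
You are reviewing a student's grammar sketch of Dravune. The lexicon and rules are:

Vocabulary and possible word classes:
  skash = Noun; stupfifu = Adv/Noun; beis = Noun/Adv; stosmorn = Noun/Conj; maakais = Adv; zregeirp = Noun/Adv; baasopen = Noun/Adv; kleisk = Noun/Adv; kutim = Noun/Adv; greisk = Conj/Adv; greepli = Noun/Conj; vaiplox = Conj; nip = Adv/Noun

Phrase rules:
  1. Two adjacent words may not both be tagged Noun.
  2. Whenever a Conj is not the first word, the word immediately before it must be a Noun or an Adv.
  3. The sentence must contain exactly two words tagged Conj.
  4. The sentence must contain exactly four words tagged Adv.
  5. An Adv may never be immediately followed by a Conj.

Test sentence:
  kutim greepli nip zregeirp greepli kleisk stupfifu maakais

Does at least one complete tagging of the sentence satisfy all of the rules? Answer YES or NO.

Candidates per position — 1:kutim {Noun,Adv}; 2:greepli {Noun,Conj}; 3:nip {Adv,Noun}; 4:zregeirp {Noun,Adv}; 5:greepli {Noun,Conj}; 6:kleisk {Noun,Adv}; 7:stupfifu {Adv,Noun}; 8:maakais {Adv}.
One satisfying assignment: Noun Conj Adv Noun Conj Adv Adv Adv.
Checking: rule 1 ok; rule 2 ok; rule 3 ok; rule 4 ok; rule 5 ok.

YES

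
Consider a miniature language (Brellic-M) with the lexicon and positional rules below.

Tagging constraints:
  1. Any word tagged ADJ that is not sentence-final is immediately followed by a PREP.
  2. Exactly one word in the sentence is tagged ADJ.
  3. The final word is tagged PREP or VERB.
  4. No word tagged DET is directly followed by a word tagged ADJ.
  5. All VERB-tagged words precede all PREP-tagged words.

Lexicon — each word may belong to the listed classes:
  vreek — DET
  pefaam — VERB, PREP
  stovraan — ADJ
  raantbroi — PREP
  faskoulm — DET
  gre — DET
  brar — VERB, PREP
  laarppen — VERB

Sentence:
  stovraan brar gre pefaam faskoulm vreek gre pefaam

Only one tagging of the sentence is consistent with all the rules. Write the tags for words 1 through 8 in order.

ADJ PREP DET PREP DET DET DET PREP

Candidates per position — 1:stovraan {ADJ}; 2:brar {VERB,PREP}; 3:gre {DET}; 4:pefaam {VERB,PREP}; 5:faskoulm {DET}; 6:vreek {DET}; 7:gre {DET}; 8:pefaam {VERB,PREP}.
If word 2 were VERB, no tagging could satisfy rule 1; so word 2 is PREP.
If word 4 were VERB, no tagging could satisfy rule 5; so word 4 is PREP.
If word 8 were VERB, no tagging could satisfy rule 5; so word 8 is PREP.
So the tagging must be: ADJ PREP DET PREP DET DET DET PREP.
Verifying each rule — rule 1 ok; rule 2 ok; rule 3 ok; rule 4 ok; rule 5 ok.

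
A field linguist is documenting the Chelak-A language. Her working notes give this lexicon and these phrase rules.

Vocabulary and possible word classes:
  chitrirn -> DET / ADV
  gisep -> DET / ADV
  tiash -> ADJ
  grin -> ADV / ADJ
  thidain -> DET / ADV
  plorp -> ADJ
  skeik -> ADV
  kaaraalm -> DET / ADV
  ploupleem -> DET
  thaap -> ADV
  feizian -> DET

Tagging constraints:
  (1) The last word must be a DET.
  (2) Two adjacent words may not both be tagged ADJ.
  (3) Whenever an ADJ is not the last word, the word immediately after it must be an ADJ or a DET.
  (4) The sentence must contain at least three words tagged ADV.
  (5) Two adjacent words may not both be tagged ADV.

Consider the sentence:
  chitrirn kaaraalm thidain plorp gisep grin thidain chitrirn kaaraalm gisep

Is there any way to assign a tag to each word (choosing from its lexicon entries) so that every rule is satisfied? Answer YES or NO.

Candidates per position — 1:chitrirn {DET,ADV}; 2:kaaraalm {DET,ADV}; 3:thidain {DET,ADV}; 4:plorp {ADJ}; 5:gisep {DET,ADV}; 6:grin {ADV,ADJ}; 7:thidain {DET,ADV}; 8:chitrirn {DET,ADV}; 9:kaaraalm {DET,ADV}; 10:gisep {DET,ADV}.
One satisfying assignment: DET DET ADV ADJ DET ADV DET ADV DET DET.
Rule-by-rule: rule 1 ok; rule 2 ok; rule 3 ok; rule 4 ok; rule 5 ok.

YES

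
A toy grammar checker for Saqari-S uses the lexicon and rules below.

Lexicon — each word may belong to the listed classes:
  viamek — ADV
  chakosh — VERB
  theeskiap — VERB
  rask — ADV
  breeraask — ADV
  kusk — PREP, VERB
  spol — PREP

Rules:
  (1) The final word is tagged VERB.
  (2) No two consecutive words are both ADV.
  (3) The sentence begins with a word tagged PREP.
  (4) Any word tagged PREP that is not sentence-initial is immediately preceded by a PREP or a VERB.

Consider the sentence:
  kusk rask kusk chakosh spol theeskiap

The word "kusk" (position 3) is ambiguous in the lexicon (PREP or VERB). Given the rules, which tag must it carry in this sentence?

Candidates per position — 1:kusk {PREP,VERB}; 2:rask {ADV}; 3:kusk {PREP,VERB}; 4:chakosh {VERB}; 5:spol {PREP}; 6:theeskiap {VERB}.
At position 1, choosing VERB makes rule 3 impossible to satisfy; hence PREP.
At position 3, choosing PREP makes rule 4 impossible to satisfy; hence VERB.
That leaves exactly one tagging: PREP ADV VERB VERB PREP VERB.
Check: rule 1 ok; rule 2 ok; rule 3 ok; rule 4 ok.

VERB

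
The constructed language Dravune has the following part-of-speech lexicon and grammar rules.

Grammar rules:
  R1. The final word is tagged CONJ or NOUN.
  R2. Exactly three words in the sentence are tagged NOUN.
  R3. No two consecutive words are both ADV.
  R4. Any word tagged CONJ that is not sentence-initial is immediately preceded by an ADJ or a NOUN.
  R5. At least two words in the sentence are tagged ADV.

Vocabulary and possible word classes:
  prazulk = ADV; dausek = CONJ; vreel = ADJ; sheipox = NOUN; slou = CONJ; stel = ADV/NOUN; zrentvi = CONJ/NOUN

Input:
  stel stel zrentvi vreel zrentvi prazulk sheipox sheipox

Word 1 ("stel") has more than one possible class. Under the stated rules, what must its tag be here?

Candidates per position — 1:stel {ADV,NOUN}; 2:stel {ADV,NOUN}; 3:zrentvi {CONJ,NOUN}; 4:vreel {ADJ}; 5:zrentvi {CONJ,NOUN}; 6:prazulk {ADV}; 7:sheipox {NOUN}; 8:sheipox {NOUN}.
Position 1: the remaining choice is settled jointly with positions 2, 3, 5 — only ADV at position 1 is part of a tagging that satisfies every rule.
The unique satisfying tagging is: ADV NOUN CONJ ADJ CONJ ADV NOUN NOUN.
Rule-by-rule: rule 1 satisfied; rule 2 satisfied; rule 3 satisfied; rule 4 satisfied; rule 5 satisfied.

ADV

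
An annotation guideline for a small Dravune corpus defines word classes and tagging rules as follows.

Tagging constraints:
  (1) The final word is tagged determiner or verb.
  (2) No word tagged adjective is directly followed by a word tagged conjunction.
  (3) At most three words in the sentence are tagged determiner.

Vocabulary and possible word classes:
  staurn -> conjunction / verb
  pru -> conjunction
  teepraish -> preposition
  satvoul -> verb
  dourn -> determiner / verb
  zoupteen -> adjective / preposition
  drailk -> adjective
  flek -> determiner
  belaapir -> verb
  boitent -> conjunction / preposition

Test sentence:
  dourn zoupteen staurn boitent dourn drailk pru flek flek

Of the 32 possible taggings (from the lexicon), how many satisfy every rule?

Candidates per position — 1:dourn {determiner,verb}; 2:zoupteen {adjective,preposition}; 3:staurn {conjunction,verb}; 4:boitent {conjunction,preposition}; 5:dourn {determiner,verb}; 6:drailk {adjective}; 7:pru {conjunction}; 8:flek {determiner}; 9:flek {determiner}.
There are 32 candidate sequences in total.
Rule 2 cannot be satisfied by any choice of tags from the lexicon.
So there is no consistent tagging.
Count = 0.

0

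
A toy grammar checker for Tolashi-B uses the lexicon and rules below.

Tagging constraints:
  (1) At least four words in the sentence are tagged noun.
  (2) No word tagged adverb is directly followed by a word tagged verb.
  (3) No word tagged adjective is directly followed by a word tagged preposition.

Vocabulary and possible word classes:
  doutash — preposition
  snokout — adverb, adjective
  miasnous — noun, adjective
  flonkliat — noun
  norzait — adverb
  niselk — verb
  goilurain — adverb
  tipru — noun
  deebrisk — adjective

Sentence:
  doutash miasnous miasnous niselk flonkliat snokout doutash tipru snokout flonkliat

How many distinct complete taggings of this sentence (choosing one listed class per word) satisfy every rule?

6

Candidates per position — 1:doutash {preposition}; 2:miasnous {noun,adjective}; 3:miasnous {noun,adjective}; 4:niselk {verb}; 5:flonkliat {noun}; 6:snokout {adverb,adjective}; 7:doutash {preposition}; 8:tipru {noun}; 9:snokout {adverb,adjective}; 10:flonkliat {noun}.
There are 16 candidate sequences in total.
Checking each against the rules leaves 6 sequences.
Count = 6.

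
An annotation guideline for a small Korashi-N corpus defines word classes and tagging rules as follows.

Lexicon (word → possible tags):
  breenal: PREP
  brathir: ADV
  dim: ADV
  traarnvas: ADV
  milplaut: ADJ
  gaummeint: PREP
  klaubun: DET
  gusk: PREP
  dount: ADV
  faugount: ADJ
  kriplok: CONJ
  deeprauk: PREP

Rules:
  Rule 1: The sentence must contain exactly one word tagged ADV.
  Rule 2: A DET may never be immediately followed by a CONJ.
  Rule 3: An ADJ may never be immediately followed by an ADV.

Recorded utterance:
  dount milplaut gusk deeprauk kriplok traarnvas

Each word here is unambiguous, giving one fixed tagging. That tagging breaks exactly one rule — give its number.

1

Fixed tagging: ADV ADJ PREP PREP CONJ ADV.
Rule check: R1 fail, R2 pass, R3 pass.
Only rule 1 fails.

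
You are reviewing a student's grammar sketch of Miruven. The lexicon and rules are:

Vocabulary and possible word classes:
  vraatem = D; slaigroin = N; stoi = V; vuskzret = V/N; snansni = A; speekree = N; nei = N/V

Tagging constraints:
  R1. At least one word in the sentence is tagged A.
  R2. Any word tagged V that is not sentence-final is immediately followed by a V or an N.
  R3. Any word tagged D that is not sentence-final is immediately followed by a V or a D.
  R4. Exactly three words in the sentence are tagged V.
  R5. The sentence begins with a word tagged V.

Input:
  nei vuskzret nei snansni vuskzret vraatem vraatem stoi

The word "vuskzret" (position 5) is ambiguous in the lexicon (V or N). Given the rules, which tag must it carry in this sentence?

Candidates per position — 1:nei {N,V}; 2:vuskzret {V,N}; 3:nei {N,V}; 4:snansni {A}; 5:vuskzret {V,N}; 6:vraatem {D}; 7:vraatem {D}; 8:stoi {V}.
If word 1 were N, no tagging could satisfy rule 5; so word 1 is V.
If word 3 were V, no tagging could satisfy rule 2; so word 3 is N.
If word 5 were V, no tagging could satisfy rule 2; so word 5 is N.
If word 2 were N, no tagging could satisfy rule 4; so word 2 is V.
The unique satisfying tagging is: V V N A N D D V.
Rule-by-rule: rule 1 holds; rule 2 holds; rule 3 holds; rule 4 holds; rule 5 holds.

N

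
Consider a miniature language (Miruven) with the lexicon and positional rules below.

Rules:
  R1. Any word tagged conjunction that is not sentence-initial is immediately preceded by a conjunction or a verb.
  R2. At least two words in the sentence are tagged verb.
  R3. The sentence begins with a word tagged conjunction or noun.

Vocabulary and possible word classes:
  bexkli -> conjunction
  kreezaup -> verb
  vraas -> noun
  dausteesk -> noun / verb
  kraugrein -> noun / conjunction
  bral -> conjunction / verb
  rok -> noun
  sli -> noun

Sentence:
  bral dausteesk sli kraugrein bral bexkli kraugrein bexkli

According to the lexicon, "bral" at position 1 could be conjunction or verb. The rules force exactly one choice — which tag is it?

conjunction

Candidates per position — 1:bral {conjunction,verb}; 2:dausteesk {noun,verb}; 3:sli {noun}; 4:kraugrein {noun,conjunction}; 5:bral {conjunction,verb}; 6:bexkli {conjunction}; 7:kraugrein {noun,conjunction}; 8:bexkli {conjunction}.
Word 1 cannot be verb — rule 3 would then fail for every completion. It is conjunction.
Word 2 cannot be noun — rule 2 would then fail for every completion. It is verb.
Word 4 cannot be conjunction — rule 1 would then fail for every completion. It is noun.
Word 5 cannot be conjunction — rule 1 would then fail for every completion. It is verb.
Word 7 cannot be noun — rule 1 would then fail for every completion. It is conjunction.
The unique satisfying tagging is: conjunction verb noun noun verb conjunction conjunction conjunction.
Check: rule 1 holds; rule 2 holds; rule 3 holds.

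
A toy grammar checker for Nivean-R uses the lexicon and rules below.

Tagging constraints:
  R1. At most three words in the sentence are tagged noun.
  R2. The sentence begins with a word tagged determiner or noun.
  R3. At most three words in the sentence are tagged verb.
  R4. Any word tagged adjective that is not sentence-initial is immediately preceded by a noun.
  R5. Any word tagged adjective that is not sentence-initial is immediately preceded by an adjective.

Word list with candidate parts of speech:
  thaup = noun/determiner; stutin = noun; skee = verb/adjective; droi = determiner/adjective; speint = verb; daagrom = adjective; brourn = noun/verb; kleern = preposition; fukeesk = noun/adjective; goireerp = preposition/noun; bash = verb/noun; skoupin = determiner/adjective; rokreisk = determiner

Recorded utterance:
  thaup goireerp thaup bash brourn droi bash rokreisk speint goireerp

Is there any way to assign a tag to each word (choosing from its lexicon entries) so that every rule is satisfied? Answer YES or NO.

Candidates per position — 1:thaup {noun,determiner}; 2:goireerp {preposition,noun}; 3:thaup {noun,determiner}; 4:bash {verb,noun}; 5:brourn {noun,verb}; 6:droi {determiner,adjective}; 7:bash {verb,noun}; 8:rokreisk {determiner}; 9:speint {verb}; 10:goireerp {preposition,noun}.
One satisfying assignment: determiner preposition determiner verb noun determiner verb determiner verb noun.
Check: rule 1 ✓; rule 2 ✓; rule 3 ✓; rule 4 ✓; rule 5 ✓.

YES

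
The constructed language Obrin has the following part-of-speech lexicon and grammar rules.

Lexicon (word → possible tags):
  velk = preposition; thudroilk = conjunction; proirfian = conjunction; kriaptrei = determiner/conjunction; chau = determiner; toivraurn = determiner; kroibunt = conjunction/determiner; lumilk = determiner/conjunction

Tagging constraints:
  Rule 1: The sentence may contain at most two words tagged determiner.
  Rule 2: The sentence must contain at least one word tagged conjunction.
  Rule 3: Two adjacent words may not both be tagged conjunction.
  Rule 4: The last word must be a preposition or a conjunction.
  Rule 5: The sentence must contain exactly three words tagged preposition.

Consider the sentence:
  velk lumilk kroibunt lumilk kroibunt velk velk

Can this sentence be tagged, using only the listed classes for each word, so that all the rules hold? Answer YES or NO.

Candidates per position — 1:velk {preposition}; 2:lumilk {determiner,conjunction}; 3:kroibunt {conjunction,determiner}; 4:lumilk {determiner,conjunction}; 5:kroibunt {conjunction,determiner}; 6:velk {preposition}; 7:velk {preposition}.
One satisfying assignment: preposition conjunction determiner determiner conjunction preposition preposition.
Verifying each rule — rule 1 holds; rule 2 holds; rule 3 holds; rule 4 holds; rule 5 holds.

YES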